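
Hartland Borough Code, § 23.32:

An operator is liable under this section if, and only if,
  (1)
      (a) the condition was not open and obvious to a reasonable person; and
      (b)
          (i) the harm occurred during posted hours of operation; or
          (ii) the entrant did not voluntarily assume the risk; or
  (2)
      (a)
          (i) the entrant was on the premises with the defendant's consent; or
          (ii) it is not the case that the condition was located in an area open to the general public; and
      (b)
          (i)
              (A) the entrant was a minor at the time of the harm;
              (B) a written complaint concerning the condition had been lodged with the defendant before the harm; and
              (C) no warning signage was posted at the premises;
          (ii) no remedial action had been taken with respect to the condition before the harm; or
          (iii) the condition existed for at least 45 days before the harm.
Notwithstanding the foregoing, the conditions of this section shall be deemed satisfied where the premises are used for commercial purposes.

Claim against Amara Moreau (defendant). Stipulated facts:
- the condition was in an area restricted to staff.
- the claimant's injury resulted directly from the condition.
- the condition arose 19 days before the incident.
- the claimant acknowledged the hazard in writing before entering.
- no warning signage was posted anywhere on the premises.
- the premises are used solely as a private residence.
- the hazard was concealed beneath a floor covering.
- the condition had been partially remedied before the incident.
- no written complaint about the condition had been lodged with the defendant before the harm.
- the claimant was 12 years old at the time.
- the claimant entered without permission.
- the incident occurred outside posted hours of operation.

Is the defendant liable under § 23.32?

No — not liable.

(a) not open/obvious — satisfied.
(i) during posted hours — fails.
(ii) no assumed risk — fails.
(b): F OR F → false.
So (1) is not satisfied (T AND F).
(i) consent to enter — not met.
(ii) not (public area) — met.
(a) = F OR T = true.
(A) entrant a minor — satisfied.
(B) complaint lodged — not satisfied.
(C) no signage posted — met.
(i): T AND F AND T → false.
(ii) no remedial action — fails.
(iii) condition ≥45 days old — fails.
So (b) is not satisfied (F OR F OR F).
(2): T AND F → false.
So Overall is not satisfied (F OR F).
Exception (commercial use) — not satisfied.
Result: main false OR exception false → false.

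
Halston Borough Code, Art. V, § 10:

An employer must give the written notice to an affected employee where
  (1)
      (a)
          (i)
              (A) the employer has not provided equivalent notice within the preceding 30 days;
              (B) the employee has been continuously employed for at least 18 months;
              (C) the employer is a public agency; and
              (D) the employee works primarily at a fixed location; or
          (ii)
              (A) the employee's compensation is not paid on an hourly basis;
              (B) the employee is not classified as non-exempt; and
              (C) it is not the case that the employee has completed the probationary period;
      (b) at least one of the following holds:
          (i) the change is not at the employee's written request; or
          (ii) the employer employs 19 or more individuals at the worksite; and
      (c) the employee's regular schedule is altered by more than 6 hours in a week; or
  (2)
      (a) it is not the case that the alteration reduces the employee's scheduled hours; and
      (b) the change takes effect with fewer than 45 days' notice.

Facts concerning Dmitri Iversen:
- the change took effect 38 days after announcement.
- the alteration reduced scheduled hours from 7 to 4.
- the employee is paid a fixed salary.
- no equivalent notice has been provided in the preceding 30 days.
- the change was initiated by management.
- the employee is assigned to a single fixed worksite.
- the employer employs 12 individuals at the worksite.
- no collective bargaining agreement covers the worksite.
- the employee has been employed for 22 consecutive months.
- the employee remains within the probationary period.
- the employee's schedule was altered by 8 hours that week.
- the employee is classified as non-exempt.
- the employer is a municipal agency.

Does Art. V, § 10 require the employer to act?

(A) no recent notice — satisfied.
(B) tenure ≥ 18 mo. — met.
(C) public agency — holds.
(D) fixed location — holds.
So (i) is satisfied (T AND T AND T AND T).
(A) not (hourly-paid) — met.
(B) not (non-exempt) — not met.
(C) not (past probation) — holds.
So (ii) is not satisfied (T AND F AND T).
(a): T OR F → true.
(i) not employee-requested — holds.
(ii) ≥ 19 at site — not met.
(b): T OR F → true.
(c) schedule shift > 6h — holds.
So (1) is satisfied (T AND T AND T).
(a) not (hours reduced) — not satisfied.
(b) < 45 days' notice — met.
So (2) is not satisfied (F AND T).
So Overall is satisfied (T OR F).

Yes — required.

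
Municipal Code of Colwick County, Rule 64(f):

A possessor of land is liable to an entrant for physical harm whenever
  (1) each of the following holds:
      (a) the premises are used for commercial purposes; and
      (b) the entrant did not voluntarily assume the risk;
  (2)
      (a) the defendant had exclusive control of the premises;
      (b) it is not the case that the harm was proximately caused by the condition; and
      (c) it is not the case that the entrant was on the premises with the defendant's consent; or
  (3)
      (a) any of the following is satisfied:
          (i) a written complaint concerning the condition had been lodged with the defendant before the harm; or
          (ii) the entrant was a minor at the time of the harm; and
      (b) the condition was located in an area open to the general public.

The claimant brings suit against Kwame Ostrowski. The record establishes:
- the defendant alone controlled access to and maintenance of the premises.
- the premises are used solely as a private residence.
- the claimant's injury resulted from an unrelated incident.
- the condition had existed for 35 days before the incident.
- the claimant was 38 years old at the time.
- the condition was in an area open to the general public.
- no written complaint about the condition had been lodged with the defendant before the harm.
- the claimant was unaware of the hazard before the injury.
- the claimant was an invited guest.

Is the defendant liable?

No — not liable.

(a) commercial use — not satisfied.
(b) no assumed risk — met.
(1) = F AND T = false.
(a) exclusive control — met.
(b) not (proximate cause) — met.
(c) not (consent to enter) — not met.
So (2) is not satisfied (T AND T AND F).
(i) complaint lodged — not satisfied.
(ii) entrant a minor — not satisfied.
(a) = F OR F = false.
(b) public area — satisfied.
(3) = F AND T = false.
Overall: F OR F OR F → false.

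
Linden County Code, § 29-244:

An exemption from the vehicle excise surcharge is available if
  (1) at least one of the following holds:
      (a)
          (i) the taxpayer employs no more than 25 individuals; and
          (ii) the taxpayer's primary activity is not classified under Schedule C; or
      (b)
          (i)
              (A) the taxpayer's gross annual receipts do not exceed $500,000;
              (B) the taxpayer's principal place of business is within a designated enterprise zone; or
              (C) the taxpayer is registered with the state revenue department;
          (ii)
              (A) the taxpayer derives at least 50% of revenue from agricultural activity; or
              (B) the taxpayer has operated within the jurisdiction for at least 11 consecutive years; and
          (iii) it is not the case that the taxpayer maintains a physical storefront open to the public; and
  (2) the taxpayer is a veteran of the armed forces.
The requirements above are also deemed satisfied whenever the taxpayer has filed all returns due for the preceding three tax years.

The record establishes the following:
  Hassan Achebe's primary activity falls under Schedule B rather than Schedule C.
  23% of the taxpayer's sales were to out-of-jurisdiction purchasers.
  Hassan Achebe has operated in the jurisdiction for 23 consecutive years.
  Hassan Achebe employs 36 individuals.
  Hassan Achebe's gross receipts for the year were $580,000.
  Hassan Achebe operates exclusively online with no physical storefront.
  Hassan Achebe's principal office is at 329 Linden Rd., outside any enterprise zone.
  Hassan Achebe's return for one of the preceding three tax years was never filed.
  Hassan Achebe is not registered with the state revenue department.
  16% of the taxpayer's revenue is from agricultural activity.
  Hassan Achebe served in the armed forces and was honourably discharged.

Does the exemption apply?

No — not exempt.

(i) ≤ 25 employees — not met.
(ii) not (Schedule C activity) — holds.
(a) = F AND T = false.
(A) receipts ≤ $500,000 — fails.
(B) in enterprise zone — not satisfied.
(C) state-registered — fails.
(i) = F OR F OR F = false.
(A) ≥50% agricultural — not satisfied.
(B) ≥ 11 yrs in jurisdiction — met.
So (ii) is satisfied (F OR T).
(iii) not (has storefront) — satisfied.
(b) = F AND T AND T = false.
(1): F OR F → false.
(2) veteran — holds.
Overall = F AND T = false.
Exception (returns current) — not satisfied.
Result: main false OR exception false → false.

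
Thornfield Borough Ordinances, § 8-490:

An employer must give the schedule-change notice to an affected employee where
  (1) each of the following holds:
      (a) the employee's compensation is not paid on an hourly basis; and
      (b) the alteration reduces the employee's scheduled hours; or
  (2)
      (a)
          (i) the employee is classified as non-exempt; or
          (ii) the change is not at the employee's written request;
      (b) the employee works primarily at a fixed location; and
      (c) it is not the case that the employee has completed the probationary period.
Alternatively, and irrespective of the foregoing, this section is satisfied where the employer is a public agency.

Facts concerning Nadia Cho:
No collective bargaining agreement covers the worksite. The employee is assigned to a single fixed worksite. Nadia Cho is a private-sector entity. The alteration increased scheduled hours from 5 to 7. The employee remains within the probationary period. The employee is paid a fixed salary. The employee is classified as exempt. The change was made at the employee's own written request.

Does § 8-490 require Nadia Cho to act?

(a) not (hourly-paid) — met.
(b) hours reduced — not satisfied.
So (1) is not satisfied (T AND F).
(i) non-exempt — not met.
(ii) not employee-requested — not met.
So (a) is not satisfied (F OR F).
(b) fixed location — holds.
(c) not (past probation) — holds.
So (2) is not satisfied (F AND T AND T).
So Overall is not satisfied (F OR F).
Exception (public agency) — not satisfied.
Result: main false OR exception false → false.

No — not required.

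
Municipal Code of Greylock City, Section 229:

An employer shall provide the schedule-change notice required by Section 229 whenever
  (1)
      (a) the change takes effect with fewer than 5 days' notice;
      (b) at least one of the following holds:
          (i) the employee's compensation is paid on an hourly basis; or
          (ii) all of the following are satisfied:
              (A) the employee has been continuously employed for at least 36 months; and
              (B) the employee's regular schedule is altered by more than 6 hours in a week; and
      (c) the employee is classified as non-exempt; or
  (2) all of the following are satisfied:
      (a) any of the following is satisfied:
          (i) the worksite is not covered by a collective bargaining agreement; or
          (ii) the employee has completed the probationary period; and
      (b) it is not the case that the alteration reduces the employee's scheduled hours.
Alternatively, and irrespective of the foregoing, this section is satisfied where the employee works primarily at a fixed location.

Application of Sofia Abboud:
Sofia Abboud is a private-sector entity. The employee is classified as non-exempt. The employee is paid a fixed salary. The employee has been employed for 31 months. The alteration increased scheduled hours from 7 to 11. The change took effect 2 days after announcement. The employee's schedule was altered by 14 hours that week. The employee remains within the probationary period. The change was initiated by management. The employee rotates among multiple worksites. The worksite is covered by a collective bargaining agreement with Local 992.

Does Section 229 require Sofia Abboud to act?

(a) < 5 days' notice — met.
(i) hourly-paid — not satisfied.
(A) tenure ≥ 36 mo. — not satisfied.
(B) schedule shift > 6h — satisfied.
(ii): F AND T → false.
So (b) is not satisfied (F OR F).
(c) non-exempt — met.
(1) = T AND F AND T = false.
(i) no CBA — fails.
(ii) past probation — fails.
(a): F OR F → false.
(b) not (hours reduced) — met.
(2) = F AND T = false.
So Overall is not satisfied (F OR F).
Exception (fixed location) — not satisfied.
Result: main false OR exception false → false.

No — not required.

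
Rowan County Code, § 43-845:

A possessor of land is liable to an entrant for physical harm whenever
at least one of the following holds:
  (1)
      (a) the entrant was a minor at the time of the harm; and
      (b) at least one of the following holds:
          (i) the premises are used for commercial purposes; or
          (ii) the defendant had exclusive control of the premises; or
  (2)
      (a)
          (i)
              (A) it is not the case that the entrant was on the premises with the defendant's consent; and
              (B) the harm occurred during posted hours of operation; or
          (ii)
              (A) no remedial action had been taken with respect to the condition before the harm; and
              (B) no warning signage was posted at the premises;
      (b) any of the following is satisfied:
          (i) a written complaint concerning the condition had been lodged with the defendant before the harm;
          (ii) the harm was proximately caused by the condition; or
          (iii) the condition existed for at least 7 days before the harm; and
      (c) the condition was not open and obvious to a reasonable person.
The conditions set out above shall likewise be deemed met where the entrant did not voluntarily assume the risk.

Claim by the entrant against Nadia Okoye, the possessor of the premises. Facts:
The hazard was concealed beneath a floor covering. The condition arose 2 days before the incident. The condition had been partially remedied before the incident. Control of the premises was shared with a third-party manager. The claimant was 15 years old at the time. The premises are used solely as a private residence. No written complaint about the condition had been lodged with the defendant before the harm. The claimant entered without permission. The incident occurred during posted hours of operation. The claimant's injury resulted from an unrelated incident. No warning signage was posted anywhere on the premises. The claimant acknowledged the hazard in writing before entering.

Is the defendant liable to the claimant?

No — not liable.

(a) entrant a minor — holds.
(i) commercial use — not satisfied.
(ii) exclusive control — fails.
So (b) is not satisfied (F OR F).
So (1) is not satisfied (T AND F).
(A) not (consent to enter) — satisfied.
(B) during posted hours — holds.
(i) = T AND T = true.
(A) no remedial action — fails.
(B) no signage posted — holds.
(ii) = F AND T = false.
(a): T OR F → true.
(i) complaint lodged — not met.
(ii) proximate cause — not met.
(iii) condition ≥7 days old — not met.
So (b) is not satisfied (F OR F OR F).
(c) not open/obvious — holds.
So (2) is not satisfied (T AND F AND T).
So Overall is not satisfied (F OR F).
Exception (no assumed risk) — not satisfied.
Result: main false OR exception false → false.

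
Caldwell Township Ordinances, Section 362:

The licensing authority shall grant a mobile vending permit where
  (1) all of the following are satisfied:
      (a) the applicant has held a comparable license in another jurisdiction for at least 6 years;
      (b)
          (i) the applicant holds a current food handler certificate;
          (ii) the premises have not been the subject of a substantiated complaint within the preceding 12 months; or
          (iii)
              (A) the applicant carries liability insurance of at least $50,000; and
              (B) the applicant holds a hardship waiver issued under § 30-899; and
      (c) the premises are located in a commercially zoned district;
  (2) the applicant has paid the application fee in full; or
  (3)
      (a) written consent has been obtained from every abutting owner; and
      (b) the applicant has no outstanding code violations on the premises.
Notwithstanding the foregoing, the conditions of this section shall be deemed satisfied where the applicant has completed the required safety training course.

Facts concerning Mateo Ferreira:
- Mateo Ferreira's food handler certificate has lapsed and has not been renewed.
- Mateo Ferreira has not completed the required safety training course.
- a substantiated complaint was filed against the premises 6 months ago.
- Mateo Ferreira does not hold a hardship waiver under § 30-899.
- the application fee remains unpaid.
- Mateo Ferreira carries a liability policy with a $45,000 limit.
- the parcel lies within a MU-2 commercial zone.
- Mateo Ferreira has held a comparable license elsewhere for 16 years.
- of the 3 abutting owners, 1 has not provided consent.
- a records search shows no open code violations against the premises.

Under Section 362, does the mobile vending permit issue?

(a) prior license ≥ 6 yr — met.
(i) food handler cert. — fails.
(ii) no complaint in 12 mo. — fails.
(A) insurance ≥ $50,000 — fails.
(B) hardship waiver — not met.
So (iii) is not satisfied (F AND F).
(b): F OR F OR F → false.
(c) commercially zoned — holds.
So (1) is not satisfied (T AND F AND T).
(2) fee paid — fails.
(a) all abutters consent — not met.
(b) no code violations — met.
(3): F AND T → false.
So Overall is not satisfied (F OR F OR F).
Exception (safety training) — not satisfied.
Result: main false OR exception false → false.

No — denied.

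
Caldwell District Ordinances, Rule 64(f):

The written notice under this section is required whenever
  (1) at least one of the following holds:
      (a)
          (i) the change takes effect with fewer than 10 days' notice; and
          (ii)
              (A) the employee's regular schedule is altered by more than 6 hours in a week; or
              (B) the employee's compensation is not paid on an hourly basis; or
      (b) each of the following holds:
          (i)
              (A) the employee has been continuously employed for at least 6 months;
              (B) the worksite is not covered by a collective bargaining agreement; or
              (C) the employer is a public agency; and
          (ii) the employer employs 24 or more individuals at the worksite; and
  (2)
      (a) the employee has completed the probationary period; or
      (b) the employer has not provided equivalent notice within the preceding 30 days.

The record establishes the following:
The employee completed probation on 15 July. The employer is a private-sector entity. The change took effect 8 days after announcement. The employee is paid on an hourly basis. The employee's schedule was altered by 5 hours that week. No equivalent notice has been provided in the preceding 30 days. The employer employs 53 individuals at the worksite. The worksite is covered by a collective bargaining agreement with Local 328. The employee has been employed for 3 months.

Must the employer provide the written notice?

No — not required.

(i) < 10 days' notice — satisfied.
(A) schedule shift > 6h — not met.
(B) not (hourly-paid) — not met.
(ii) = F OR F = false.
(a): T AND F → false.
(A) tenure ≥ 6 mo. — not met.
(B) no CBA — not satisfied.
(C) public agency — not satisfied.
(i) = F OR F OR F = false.
(ii) ≥ 24 at site — holds.
(b) = F AND T = false.
So (1) is not satisfied (F OR F).
(a) past probation — satisfied.
(b) no recent notice — holds.
So (2) is satisfied (T OR T).
So Overall is not satisfied (F AND T).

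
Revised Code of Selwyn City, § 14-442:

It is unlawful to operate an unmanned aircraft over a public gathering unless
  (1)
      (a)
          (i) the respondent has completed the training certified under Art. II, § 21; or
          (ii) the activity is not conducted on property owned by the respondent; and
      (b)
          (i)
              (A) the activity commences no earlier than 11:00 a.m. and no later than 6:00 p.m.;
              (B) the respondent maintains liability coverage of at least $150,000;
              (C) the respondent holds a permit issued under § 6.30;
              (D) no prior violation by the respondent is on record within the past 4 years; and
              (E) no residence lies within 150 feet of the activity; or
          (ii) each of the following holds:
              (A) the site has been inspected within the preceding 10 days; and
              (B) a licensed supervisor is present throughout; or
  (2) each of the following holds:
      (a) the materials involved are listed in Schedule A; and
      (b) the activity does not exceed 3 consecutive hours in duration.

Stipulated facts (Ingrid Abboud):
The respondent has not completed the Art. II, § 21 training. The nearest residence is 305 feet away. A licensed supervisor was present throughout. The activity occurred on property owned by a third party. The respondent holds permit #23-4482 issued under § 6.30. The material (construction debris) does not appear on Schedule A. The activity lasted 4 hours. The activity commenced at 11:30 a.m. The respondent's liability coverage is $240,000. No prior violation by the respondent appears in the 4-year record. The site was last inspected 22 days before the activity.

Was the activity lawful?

Yes — lawful.

(i) training certified — not satisfied.
(ii) not (own property) — met.
So (a) is satisfied (F OR T).
(A) start within hours — met.
(B) coverage ≥ $150,000 — satisfied.
(C) holds permit — holds.
(D) no prior violation — satisfied.
(E) no residence in 150 ft — met.
(i) = T AND T AND T AND T AND T = true.
(A) site inspected — fails.
(B) supervisor present — met.
(ii): F AND T → false.
So (b) is satisfied (T OR F).
(1) = T AND T = true.
(a) Schedule A material — not met.
(b) ≤ 3 hrs duration — not met.
(2): F AND F → false.
Overall = T OR F = true.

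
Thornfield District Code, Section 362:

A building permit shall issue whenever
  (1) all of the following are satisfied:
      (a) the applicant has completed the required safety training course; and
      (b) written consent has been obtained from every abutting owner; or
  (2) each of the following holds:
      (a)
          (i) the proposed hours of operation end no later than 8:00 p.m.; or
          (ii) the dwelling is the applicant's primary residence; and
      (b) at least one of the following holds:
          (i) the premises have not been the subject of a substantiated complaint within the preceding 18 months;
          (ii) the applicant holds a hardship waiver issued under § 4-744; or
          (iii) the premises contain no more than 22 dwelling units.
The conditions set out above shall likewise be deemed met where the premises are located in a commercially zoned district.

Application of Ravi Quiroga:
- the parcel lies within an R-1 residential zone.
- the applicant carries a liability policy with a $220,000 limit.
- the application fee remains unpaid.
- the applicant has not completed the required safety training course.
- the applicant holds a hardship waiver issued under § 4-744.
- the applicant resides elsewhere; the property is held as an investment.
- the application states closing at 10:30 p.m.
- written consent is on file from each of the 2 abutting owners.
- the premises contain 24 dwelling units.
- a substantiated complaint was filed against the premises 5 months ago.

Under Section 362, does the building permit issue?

(a) safety training — not satisfied.
(b) all abutters consent — satisfied.
(1): F AND T → false.
(i) closes by 8 p.m. — not met.
(ii) primary residence — not met.
So (a) is not satisfied (F OR F).
(i) no complaint in 18 mo. — fails.
(ii) hardship waiver — satisfied.
(iii) ≤ 22 units — not met.
(b): F OR T OR F → true.
So (2) is not satisfied (F AND T).
So Overall is not satisfied (F OR F).
Exception (commercially zoned) — not satisfied.
Result: main false OR exception false → false.

No — denied.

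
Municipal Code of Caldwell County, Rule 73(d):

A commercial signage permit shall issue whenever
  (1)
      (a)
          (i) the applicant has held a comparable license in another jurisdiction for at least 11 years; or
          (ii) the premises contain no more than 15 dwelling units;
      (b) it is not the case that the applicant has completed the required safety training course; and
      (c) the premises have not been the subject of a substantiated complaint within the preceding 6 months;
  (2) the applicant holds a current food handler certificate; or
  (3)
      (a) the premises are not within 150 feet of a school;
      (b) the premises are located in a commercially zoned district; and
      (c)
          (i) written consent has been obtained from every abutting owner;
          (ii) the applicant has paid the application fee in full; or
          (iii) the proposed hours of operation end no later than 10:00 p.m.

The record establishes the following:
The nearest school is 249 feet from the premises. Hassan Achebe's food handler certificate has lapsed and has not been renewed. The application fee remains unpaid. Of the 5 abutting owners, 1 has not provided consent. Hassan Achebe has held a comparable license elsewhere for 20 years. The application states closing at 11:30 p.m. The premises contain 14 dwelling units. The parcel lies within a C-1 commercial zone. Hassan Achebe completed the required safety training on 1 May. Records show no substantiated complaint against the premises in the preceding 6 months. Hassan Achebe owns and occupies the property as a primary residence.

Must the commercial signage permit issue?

(i) prior license ≥ 11 yr — met.
(ii) ≤ 15 units — holds.
(a) = T OR T = true.
(b) not (safety training) — fails.
(c) no complaint in 6 mo. — holds.
So (1) is not satisfied (T AND F AND T).
(2) food handler cert. — not satisfied.
(a) ≥150 ft from school — holds.
(b) commercially zoned — holds.
(i) all abutters consent — fails.
(ii) fee paid — not met.
(iii) closes by 10 p.m. — not met.
So (c) is not satisfied (F OR F OR F).
(3): T AND T AND F → false.
So Overall is not satisfied (F OR F OR F).

No — denied.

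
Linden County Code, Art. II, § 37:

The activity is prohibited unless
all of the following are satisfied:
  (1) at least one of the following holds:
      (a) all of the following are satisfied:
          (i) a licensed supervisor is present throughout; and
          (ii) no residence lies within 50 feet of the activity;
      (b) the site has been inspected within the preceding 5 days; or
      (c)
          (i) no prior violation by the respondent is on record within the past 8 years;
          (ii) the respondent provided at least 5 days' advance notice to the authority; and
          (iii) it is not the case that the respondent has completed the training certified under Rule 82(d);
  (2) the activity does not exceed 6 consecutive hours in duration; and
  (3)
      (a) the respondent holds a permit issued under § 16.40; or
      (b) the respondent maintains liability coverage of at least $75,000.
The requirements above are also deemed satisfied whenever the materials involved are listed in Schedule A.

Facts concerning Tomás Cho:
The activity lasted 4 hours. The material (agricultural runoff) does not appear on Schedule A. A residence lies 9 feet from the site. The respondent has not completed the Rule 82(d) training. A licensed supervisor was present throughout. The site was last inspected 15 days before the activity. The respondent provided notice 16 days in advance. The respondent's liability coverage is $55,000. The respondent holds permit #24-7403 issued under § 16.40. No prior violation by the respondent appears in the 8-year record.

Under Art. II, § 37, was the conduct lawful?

Yes — lawful.

(i) supervisor present — satisfied.
(ii) no residence in 50 ft — not satisfied.
(a): T AND F → false.
(b) site inspected — not met.
(i) no prior violation — holds.
(ii) ≥5 days' notice — met.
(iii) not (training certified) — satisfied.
(c) = T AND T AND T = true.
So (1) is satisfied (F OR F OR T).
(2) ≤ 6 hrs duration — holds.
(a) holds permit — met.
(b) coverage ≥ $75,000 — not satisfied.
(3): T OR F → true.
So Overall is satisfied (T AND T AND T).
Exception (Schedule A material) — not satisfied.
Result: main true OR exception false → true.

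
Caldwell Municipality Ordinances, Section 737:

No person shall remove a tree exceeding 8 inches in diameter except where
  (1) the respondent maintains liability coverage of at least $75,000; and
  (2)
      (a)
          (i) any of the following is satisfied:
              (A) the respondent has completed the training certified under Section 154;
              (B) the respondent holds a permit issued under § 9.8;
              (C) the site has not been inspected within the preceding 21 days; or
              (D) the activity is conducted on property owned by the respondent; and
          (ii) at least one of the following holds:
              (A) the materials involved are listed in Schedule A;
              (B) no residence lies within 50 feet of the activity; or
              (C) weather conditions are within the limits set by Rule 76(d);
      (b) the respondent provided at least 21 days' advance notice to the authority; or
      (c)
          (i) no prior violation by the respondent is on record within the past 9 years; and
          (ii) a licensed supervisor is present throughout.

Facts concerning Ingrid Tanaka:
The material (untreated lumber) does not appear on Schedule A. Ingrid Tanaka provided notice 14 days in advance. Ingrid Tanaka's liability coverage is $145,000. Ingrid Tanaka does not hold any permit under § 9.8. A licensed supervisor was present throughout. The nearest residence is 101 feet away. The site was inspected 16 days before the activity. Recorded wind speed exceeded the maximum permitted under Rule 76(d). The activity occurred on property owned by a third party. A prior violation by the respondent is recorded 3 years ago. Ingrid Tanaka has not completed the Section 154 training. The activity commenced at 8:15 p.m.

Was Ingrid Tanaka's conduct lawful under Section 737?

(1) coverage ≥ $75,000 — satisfied.
(A) training certified — not satisfied.
(B) holds permit — fails.
(C) not (site inspected) — not met.
(D) own property — not satisfied.
(i) = F OR F OR F OR F = false.
(A) Schedule A material — not met.
(B) no residence in 50 ft — satisfied.
(C) weather ok — not met.
(ii) = F OR T OR F = true.
(a) = F AND T = false.
(b) ≥21 days' notice — not met.
(i) no prior violation — not satisfied.
(ii) supervisor present — satisfied.
(c) = F AND T = false.
(2) = F OR F OR F = false.
Overall: T AND F → false.

No — unlawful.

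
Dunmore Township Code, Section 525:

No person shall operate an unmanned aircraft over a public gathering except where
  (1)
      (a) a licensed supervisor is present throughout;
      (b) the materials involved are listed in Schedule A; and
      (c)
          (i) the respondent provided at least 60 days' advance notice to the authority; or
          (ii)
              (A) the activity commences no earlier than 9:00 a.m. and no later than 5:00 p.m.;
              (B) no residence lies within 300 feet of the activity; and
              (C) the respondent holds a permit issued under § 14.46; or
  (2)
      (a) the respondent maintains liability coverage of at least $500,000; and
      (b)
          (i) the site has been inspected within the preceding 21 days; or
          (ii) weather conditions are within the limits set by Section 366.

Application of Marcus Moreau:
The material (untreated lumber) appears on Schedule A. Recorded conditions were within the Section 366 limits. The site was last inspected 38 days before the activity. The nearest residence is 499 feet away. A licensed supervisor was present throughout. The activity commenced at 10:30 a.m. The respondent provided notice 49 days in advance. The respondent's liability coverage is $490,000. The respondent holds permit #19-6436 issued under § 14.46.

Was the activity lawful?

(a) supervisor present — satisfied.
(b) Schedule A material — met.
(i) ≥60 days' notice — fails.
(A) start within hours — met.
(B) no residence in 300 ft — met.
(C) holds permit — holds.
(ii) = T AND T AND T = true.
So (c) is satisfied (F OR T).
So (1) is satisfied (T AND T AND T).
(a) coverage ≥ $500,000 — not satisfied.
(i) site inspected — not satisfied.
(ii) weather ok — satisfied.
(b): F OR T → true.
(2) = F AND T = false.
So Overall is satisfied (T OR F).

Yes — lawful.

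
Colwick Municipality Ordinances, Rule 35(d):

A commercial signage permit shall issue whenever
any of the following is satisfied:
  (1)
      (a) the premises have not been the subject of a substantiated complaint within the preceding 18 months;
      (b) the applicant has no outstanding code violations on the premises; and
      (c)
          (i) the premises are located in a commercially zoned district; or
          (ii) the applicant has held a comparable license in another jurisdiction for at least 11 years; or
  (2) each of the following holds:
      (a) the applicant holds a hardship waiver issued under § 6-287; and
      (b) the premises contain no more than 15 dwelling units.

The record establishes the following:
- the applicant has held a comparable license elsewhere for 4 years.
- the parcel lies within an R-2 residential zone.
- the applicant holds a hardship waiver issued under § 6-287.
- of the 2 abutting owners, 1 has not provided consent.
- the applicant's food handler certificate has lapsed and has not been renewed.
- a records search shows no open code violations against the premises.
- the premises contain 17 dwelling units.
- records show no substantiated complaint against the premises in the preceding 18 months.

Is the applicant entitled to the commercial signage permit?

No — denied.

(a) no complaint in 18 mo. — satisfied.
(b) no code violations — satisfied.
(i) commercially zoned — fails.
(ii) prior license ≥ 11 yr — not met.
(c) = F OR F = false.
(1) = T AND T AND F = false.
(a) hardship waiver — met.
(b) ≤ 15 units — not met.
(2) = T AND F = false.
So Overall is not satisfied (F OR F).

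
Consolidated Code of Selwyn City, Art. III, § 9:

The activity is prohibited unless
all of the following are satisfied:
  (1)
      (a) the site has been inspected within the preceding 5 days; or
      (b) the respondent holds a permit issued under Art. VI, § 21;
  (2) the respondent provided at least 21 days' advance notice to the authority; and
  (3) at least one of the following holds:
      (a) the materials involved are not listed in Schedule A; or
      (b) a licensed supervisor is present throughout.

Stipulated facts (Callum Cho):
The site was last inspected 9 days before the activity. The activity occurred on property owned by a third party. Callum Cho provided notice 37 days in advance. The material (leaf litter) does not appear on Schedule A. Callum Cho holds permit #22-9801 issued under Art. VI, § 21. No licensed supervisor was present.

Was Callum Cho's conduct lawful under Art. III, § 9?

Yes — lawful.

(a) site inspected — fails.
(b) holds permit — holds.
(1): F OR T → true.
(2) ≥21 days' notice — satisfied.
(a) not (Schedule A material) — holds.
(b) supervisor present — fails.
(3): T OR F → true.
Overall = T AND T AND T = true.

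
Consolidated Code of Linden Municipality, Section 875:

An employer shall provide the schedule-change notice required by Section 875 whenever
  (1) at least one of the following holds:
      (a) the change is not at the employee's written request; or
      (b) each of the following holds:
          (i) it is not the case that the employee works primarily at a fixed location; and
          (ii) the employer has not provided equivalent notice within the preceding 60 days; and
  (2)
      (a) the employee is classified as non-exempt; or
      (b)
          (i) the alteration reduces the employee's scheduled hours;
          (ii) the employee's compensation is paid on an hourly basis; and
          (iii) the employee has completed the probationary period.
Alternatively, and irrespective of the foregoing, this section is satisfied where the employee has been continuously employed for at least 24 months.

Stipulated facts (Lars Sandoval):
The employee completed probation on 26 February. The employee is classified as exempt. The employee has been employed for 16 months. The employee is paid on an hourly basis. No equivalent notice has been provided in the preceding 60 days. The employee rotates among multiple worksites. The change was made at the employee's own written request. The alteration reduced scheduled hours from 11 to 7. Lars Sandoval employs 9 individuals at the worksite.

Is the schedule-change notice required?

(a) not employee-requested — fails.
(i) not (fixed location) — satisfied.
(ii) no recent notice — met.
So (b) is satisfied (T AND T).
(1): F OR T → true.
(a) non-exempt — not met.
(i) hours reduced — satisfied.
(ii) hourly-paid — satisfied.
(iii) past probation — met.
(b): T AND T AND T → true.
(2) = F OR T = true.
Overall: T AND T → true.
Exception (tenure ≥ 24 mo.) — not satisfied.
Result: main true OR exception false → true.

Yes — required.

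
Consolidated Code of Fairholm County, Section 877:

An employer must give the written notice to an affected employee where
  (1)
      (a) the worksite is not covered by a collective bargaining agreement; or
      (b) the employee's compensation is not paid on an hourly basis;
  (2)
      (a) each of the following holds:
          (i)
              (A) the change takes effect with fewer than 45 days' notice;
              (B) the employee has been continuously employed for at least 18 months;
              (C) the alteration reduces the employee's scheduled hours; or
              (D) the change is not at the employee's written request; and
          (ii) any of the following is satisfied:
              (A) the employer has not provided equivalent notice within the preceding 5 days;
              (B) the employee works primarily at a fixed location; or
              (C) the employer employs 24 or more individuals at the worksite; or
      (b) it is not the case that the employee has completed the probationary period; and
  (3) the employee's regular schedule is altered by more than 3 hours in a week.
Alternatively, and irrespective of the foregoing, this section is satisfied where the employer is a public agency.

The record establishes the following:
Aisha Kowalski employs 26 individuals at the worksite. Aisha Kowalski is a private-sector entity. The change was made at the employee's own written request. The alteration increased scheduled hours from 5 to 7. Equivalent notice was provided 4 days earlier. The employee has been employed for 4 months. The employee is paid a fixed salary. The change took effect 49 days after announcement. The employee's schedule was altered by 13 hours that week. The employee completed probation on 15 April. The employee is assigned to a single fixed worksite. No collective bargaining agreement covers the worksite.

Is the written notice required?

No — not required.

(a) no CBA — met.
(b) not (hourly-paid) — satisfied.
So (1) is satisfied (T OR T).
(A) < 45 days' notice — fails.
(B) tenure ≥ 18 mo. — not satisfied.
(C) hours reduced — not met.
(D) not employee-requested — not satisfied.
(i): F OR F OR F OR F → false.
(A) no recent notice — fails.
(B) fixed location — satisfied.
(C) ≥ 24 at site — met.
(ii): F OR T OR T → true.
(a) = F AND T = false.
(b) not (past probation) — not satisfied.
(2): F OR F → false.
(3) schedule shift > 3h — met.
So Overall is not satisfied (T AND F AND T).
Exception (public agency) — not satisfied.
Result: main false OR exception false → false.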